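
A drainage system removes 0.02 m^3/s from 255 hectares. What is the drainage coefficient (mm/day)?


DC = Q * 86400 / (A * 10000) * 1000
DC = 0.02 * 86400 / (255 * 10000) * 1000
DC = 1728000.0000 / 2550000

0.6776 mm/day


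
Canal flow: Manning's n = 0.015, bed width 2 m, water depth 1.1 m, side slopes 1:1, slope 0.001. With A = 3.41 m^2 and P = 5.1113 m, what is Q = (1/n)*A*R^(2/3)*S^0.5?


R = A/P = 3.41/5.1113 = 0.667149
Q = (1/0.015) * 3.41 * 0.667149^(2/3) * 0.001^0.5

5.4888 m^3/s


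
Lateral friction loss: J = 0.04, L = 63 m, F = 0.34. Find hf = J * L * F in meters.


hf = J * L * F = 0.04 * 63 * 0.34 = 0.8568 m

0.8568 m


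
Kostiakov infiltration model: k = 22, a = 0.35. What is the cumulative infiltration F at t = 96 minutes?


F = k * t^a = 22 * 96^0.35
F = 22 * 4.940773

108.6970 mm


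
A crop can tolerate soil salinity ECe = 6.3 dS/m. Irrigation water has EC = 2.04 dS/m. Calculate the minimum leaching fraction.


LR = ECiw / (5*ECe - ECiw)
LR = 2.04 / (5*6.3 - 2.04)
LR = 2.04 / 29.4600

0.0692


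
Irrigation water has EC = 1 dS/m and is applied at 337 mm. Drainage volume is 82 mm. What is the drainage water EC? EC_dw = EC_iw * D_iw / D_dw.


EC_dw = EC_iw * D_iw / D_dw
EC_dw = 1 * 337 / 82
EC_dw = 337 / 82

4.1098 dS/m


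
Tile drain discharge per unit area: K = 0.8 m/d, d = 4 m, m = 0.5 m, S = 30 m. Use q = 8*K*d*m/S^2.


q = 8*K*d*m/S^2
q = 8*0.8*4*0.5/30^2
q = 12.8000 / 900

0.0142 m/d


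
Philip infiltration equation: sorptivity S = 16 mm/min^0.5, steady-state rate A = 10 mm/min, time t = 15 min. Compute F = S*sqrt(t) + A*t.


F = S*sqrt(t) + A*t
F = 16*sqrt(15) + 10*15
F = 16*3.872983 + 150

211.9677 mm


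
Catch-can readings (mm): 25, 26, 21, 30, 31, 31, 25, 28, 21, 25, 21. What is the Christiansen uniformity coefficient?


mean = 25.818182 mm
MAD = 3.074380 mm
CU = (1 - 3.074380/25.818182)*100

88.0922 %


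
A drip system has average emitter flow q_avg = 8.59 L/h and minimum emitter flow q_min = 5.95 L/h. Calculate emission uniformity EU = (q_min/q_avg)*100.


EU = (q_min/q_avg)*100 = (5.95/8.59)*100 = 69.2666%

69.2666 %


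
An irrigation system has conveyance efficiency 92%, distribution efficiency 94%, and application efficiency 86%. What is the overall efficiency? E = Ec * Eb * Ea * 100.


Ec = 0.92, Eb = 0.94, Ea = 0.86
E = 0.92 * 0.94 * 0.86 * 100 = 74.3728%

74.3728 %


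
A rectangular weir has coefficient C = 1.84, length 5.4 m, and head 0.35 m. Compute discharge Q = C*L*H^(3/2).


Q = C * L * H^(3/2) = 1.84 * 5.4 * 0.35^1.5 = 1.84 * 5.4 * 0.207063

2.0574 m^3/s


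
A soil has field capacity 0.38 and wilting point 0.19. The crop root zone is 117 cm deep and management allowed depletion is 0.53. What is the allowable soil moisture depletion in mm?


SMD = (FC - PWP) * d * MAD * 10
SMD = (0.38 - 0.19) * 117 * 0.53 * 10
SMD = 0.1900 * 117 * 0.53 * 10

117.8190 mm


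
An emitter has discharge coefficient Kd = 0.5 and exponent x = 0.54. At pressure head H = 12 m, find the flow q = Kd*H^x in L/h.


q = Kd * H^x = 0.5 * 12^0.54 = 0.5 * 3.826114

1.9131 L/h


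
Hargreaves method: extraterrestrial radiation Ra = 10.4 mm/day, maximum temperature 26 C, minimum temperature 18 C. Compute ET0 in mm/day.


Tmean = (Tmax + Tmin)/2 = (26 + 18)/2 = 22.0
ET0 = 0.0023 * 10.4 * (22.0 + 17.8) * sqrt(26 - 18)
ET0 = 0.0023 * 10.4 * 39.8 * 2.828427

2.6927 mm/day


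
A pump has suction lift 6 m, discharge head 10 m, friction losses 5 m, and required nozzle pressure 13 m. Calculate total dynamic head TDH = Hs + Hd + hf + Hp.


TDH = Hs + Hd + hf + Hp = 6 + 10 + 5 + 13 = 34

34 m


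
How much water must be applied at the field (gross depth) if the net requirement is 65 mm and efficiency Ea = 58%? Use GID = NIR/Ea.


Ea = 58% = 0.58
GID = NIR / Ea = 65 / 0.58 = 112.0690 mm

112.0690 mm


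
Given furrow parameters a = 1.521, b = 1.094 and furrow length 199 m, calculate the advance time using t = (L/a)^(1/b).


t = (L/a)^(1/b)
t = (199/1.521)^(1/1.094)
t = 130.834977^(1/1.094)

86.0693 min


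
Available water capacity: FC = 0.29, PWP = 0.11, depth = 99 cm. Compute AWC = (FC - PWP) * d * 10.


AWC = (FC - PWP) * d * 10
AWC = (0.29 - 0.11) * 99 * 10
AWC = 0.1800 * 99 * 10

178.2000 mm


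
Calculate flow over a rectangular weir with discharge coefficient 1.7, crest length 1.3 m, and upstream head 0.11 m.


Q = C * L * H^(3/2) = 1.7 * 1.3 * 0.11^1.5 = 1.7 * 1.3 * 0.036483

0.0806 m^3/s


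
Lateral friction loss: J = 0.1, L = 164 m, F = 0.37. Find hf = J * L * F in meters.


hf = J * L * F = 0.1 * 164 * 0.37 = 6.0680 m

6.0680 m


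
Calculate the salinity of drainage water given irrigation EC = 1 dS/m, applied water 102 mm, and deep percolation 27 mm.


EC_dw = EC_iw * D_iw / D_dw
EC_dw = 1 * 102 / 27
EC_dw = 102 / 27

3.7778 dS/m


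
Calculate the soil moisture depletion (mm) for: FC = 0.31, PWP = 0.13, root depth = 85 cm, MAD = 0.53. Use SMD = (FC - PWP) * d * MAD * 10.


SMD = (FC - PWP) * d * MAD * 10
SMD = (0.31 - 0.13) * 85 * 0.53 * 10
SMD = 0.1800 * 85 * 0.53 * 10

81.0900 mm


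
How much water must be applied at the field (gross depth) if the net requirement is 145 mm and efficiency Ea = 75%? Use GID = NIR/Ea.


Ea = 75% = 0.75
GID = NIR / Ea = 145 / 0.75 = 193.3333 mm

193.3333 mm


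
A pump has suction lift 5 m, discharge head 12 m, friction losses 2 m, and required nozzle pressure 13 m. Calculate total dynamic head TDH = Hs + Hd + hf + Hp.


TDH = Hs + Hd + hf + Hp = 5 + 12 + 2 + 13 = 32

32 m


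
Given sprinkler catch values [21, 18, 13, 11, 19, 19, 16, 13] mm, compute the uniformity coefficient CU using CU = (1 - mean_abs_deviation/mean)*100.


mean = 16.250000 mm
MAD = 3.000000 mm
CU = (1 - 3.000000/16.250000)*100

81.5385 %


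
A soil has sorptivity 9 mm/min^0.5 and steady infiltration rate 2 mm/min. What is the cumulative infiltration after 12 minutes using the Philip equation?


F = S*sqrt(t) + A*t
F = 9*sqrt(12) + 2*12
F = 9*3.464102 + 24

55.1769 mm


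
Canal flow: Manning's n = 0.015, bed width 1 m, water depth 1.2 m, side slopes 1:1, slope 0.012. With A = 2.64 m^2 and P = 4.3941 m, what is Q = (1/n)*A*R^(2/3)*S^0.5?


R = A/P = 2.64/4.3941 = 0.600806
Q = (1/0.015) * 2.64 * 0.600806^(2/3) * 0.012^0.5

13.7275 m^3/s


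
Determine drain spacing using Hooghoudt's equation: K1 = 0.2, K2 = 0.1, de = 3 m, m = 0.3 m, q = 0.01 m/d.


S^2 = 8*K2*de*m/q + 4*K1*m^2/q
S^2 = 8*0.1*3*0.3/0.01 + 4*0.2*0.3^2/0.01
S = sqrt(79.2000)

8.8994 m


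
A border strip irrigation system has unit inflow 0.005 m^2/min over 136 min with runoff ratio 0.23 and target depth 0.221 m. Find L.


L = q*t/((1+r)*Z)
L = 0.005*136/((1+0.23)*0.221)
L = 0.68/0.27183

2.5016 m


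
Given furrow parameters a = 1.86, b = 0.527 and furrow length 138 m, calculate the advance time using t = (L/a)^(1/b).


t = (L/a)^(1/b)
t = (138/1.86)^(1/0.527)
t = 74.193548^(1/0.527)

3540.6407 min


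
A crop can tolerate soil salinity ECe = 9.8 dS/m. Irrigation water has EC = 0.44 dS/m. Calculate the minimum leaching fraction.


LR = ECiw / (5*ECe - ECiw)
LR = 0.44 / (5*9.8 - 0.44)
LR = 0.44 / 48.5600

0.0091


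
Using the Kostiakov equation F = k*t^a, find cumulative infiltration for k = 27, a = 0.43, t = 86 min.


F = k * t^a = 27 * 86^0.43
F = 27 * 6.789446

183.3150 mm


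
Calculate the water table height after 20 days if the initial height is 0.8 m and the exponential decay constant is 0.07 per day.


m = m0 * exp(-k*t)
m = 0.8 * exp(-0.07 * 20)
m = 0.8 * exp(-1.4000)

0.1973 m


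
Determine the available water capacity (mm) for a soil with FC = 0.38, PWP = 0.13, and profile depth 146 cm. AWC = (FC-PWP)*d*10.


AWC = (FC - PWP) * d * 10
AWC = (0.38 - 0.13) * 146 * 10
AWC = 0.2500 * 146 * 10

365.0000 mm


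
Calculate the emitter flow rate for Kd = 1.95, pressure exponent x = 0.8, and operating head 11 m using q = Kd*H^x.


q = Kd * H^x = 1.95 * 11^0.8 = 1.95 * 6.809483

13.2785 L/h


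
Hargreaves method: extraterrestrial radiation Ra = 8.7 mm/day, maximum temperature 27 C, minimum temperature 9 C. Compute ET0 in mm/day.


Tmean = (Tmax + Tmin)/2 = (27 + 9)/2 = 18.0
ET0 = 0.0023 * 8.7 * (18.0 + 17.8) * sqrt(27 - 9)
ET0 = 0.0023 * 8.7 * 35.8 * 4.242641

3.0392 mm/day


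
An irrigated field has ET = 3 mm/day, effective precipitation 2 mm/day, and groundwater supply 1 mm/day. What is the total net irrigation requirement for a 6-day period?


Daily deficit = ET - Pe - GW = 3 - 2 - 1 = 0 mm/day
NIR = 0 * 6 = 0 mm

0 mm


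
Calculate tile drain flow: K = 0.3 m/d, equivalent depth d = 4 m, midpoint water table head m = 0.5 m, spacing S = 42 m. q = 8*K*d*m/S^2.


q = 8*K*d*m/S^2
q = 8*0.3*4*0.5/42^2
q = 4.8000 / 1764

0.0027 m/d


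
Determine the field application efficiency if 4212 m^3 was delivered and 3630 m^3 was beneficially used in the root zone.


Ea = V_root / V_field * 100 = 3630 / 4212 * 100 = 86.1823%

86.1823 %


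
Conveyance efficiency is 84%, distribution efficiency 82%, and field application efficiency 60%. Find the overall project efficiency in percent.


Ec = 0.84, Eb = 0.82, Ea = 0.6
E = 0.84 * 0.82 * 0.6 * 100 = 41.3280%

41.3280 %


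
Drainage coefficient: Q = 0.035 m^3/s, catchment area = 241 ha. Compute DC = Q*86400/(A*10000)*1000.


DC = Q * 86400 / (A * 10000) * 1000
DC = 0.035 * 86400 / (241 * 10000) * 1000
DC = 3024000.0000 / 2410000

1.2548 mm/day


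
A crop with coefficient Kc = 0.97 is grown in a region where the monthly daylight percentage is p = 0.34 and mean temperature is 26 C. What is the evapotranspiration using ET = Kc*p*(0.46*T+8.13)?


ET = Kc * p * (0.46*T + 8.13)
ET = 0.97 * 0.34 * (0.46*26 + 8.13)
ET = 0.97 * 0.34 * 20.0900

6.6257 mm/day


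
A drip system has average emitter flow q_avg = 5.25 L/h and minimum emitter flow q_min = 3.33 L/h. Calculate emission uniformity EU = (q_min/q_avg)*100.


EU = (q_min/q_avg)*100 = (3.33/5.25)*100 = 63.4286%

63.4286 %


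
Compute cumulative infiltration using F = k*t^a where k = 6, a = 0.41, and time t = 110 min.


F = k * t^a = 6 * 110^0.41
F = 6 * 6.870226

41.2214 mm


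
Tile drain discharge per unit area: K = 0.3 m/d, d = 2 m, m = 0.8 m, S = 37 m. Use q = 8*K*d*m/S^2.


q = 8*K*d*m/S^2
q = 8*0.3*2*0.8/37^2
q = 3.8400 / 1369

0.0028 m/d


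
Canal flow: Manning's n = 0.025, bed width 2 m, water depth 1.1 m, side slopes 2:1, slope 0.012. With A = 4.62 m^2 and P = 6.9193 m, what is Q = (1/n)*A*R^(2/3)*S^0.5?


R = A/P = 4.62/6.9193 = 0.667698
Q = (1/0.025) * 4.62 * 0.667698^(2/3) * 0.012^0.5

15.4649 m^3/s


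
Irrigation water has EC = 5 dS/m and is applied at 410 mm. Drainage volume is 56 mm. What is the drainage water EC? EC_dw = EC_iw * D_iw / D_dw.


EC_dw = EC_iw * D_iw / D_dw
EC_dw = 5 * 410 / 56
EC_dw = 2050 / 56

36.6071 dS/m


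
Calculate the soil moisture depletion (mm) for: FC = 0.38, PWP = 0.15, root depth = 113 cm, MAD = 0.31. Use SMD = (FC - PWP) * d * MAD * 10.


SMD = (FC - PWP) * d * MAD * 10
SMD = (0.38 - 0.15) * 113 * 0.31 * 10
SMD = 0.2300 * 113 * 0.31 * 10

80.5690 mm


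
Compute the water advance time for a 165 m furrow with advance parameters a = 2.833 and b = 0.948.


t = (L/a)^(1/b)
t = (165/2.833)^(1/0.948)
t = 58.242146^(1/0.948)

72.7888 min


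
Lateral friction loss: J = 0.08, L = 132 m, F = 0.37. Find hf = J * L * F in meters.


hf = J * L * F = 0.08 * 132 * 0.37 = 3.9072 m

3.9072 m


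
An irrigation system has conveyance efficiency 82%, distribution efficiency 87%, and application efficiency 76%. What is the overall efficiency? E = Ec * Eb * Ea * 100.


Ec = 0.82, Eb = 0.87, Ea = 0.76
E = 0.82 * 0.87 * 0.76 * 100 = 54.2184%

54.2184 %


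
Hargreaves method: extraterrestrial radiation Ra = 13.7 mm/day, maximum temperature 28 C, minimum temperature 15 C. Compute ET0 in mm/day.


Tmean = (Tmax + Tmin)/2 = (28 + 15)/2 = 21.5
ET0 = 0.0023 * 13.7 * (21.5 + 17.8) * sqrt(28 - 15)
ET0 = 0.0023 * 13.7 * 39.3 * 3.605551

4.4649 mm/day


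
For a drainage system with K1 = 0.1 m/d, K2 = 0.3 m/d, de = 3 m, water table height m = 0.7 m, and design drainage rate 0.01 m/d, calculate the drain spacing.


S^2 = 8*K2*de*m/q + 4*K1*m^2/q
S^2 = 8*0.3*3*0.7/0.01 + 4*0.1*0.7^2/0.01
S = sqrt(523.6000)

22.8823 m


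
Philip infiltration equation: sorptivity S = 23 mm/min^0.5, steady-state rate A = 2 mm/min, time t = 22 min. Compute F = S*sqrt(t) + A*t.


F = S*sqrt(t) + A*t
F = 23*sqrt(22) + 2*22
F = 23*4.690416 + 44

151.8796 mm


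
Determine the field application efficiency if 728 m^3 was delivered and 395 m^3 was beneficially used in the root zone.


Ea = V_root / V_field * 100 = 395 / 728 * 100 = 54.2582%

54.2582 %


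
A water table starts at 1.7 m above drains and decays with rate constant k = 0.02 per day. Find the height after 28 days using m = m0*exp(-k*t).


m = m0 * exp(-k*t)
m = 1.7 * exp(-0.02 * 28)
m = 1.7 * exp(-0.5600)

0.9711 m


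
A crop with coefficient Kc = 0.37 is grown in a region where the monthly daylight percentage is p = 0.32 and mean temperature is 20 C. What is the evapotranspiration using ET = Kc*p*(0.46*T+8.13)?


ET = Kc * p * (0.46*T + 8.13)
ET = 0.37 * 0.32 * (0.46*20 + 8.13)
ET = 0.37 * 0.32 * 17.3300

2.0519 mm/day


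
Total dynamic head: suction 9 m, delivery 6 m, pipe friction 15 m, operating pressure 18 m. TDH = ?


TDH = Hs + Hd + hf + Hp = 9 + 6 + 15 + 18 = 48

48 m


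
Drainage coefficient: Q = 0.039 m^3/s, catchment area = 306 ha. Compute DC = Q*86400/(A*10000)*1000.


DC = Q * 86400 / (A * 10000) * 1000
DC = 0.039 * 86400 / (306 * 10000) * 1000
DC = 3369600.0000 / 3060000

1.1012 mm/day


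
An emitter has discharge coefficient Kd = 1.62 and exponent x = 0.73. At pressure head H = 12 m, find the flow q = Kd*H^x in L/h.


q = Kd * H^x = 1.62 * 12^0.73 = 1.62 * 6.134827

9.9384 L/h


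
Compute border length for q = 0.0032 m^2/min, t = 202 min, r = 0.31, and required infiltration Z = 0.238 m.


L = q*t/((1+r)*Z)
L = 0.0032*202/((1+0.31)*0.238)
L = 0.6464/0.31178

2.0733 m


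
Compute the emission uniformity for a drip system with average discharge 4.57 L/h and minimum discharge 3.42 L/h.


EU = (q_min/q_avg)*100 = (3.42/4.57)*100 = 74.8359%

74.8359 %


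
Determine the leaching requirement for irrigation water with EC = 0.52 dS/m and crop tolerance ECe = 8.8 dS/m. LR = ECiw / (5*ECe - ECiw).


LR = ECiw / (5*ECe - ECiw)
LR = 0.52 / (5*8.8 - 0.52)
LR = 0.52 / 43.4800

0.0120


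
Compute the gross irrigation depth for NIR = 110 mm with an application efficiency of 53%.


Ea = 53% = 0.53
GID = NIR / Ea = 110 / 0.53 = 207.5472 mm

207.5472 mm


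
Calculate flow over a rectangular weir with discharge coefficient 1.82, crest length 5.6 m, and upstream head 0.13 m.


Q = C * L * H^(3/2) = 1.82 * 5.6 * 0.13^1.5 = 1.82 * 5.6 * 0.046872

0.4777 m^3/s


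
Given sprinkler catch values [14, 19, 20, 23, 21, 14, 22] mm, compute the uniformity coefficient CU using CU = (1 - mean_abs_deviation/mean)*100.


mean = 19.000000 mm
MAD = 2.857143 mm
CU = (1 - 2.857143/19.000000)*100

84.9624 %


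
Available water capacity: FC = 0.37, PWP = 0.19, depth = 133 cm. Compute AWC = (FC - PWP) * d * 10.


AWC = (FC - PWP) * d * 10
AWC = (0.37 - 0.19) * 133 * 10
AWC = 0.1800 * 133 * 10

239.4000 mm


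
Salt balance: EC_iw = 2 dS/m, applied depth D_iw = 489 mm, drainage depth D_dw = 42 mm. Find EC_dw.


EC_dw = EC_iw * D_iw / D_dw
EC_dw = 2 * 489 / 42
EC_dw = 978 / 42

23.2857 dS/m


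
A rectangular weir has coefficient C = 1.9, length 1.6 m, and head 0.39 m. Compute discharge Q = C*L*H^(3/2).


Q = C * L * H^(3/2) = 1.9 * 1.6 * 0.39^1.5 = 1.9 * 1.6 * 0.243555

0.7404 m^3/s


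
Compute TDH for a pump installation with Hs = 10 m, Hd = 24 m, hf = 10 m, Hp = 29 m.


TDH = Hs + Hd + hf + Hp = 10 + 24 + 10 + 29 = 73

73 m


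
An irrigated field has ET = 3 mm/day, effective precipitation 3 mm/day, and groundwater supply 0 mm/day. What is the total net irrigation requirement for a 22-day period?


Daily deficit = ET - Pe - GW = 3 - 3 - 0 = 0 mm/day
NIR = 0 * 22 = 0 mm

0 mm


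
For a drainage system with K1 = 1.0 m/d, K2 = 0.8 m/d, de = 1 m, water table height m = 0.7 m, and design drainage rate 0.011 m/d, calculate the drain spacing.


S^2 = 8*K2*de*m/q + 4*K1*m^2/q
S^2 = 8*0.8*1*0.7/0.011 + 4*1.0*0.7^2/0.011
S = sqrt(585.4545)

24.1962 m


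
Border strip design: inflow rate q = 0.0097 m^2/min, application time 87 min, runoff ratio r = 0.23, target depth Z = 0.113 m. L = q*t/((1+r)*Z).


L = q*t/((1+r)*Z)
L = 0.0097*87/((1+0.23)*0.113)
L = 0.8439/0.13899

6.0717 m


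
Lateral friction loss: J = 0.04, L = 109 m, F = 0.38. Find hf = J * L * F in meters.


hf = J * L * F = 0.04 * 109 * 0.38 = 1.6568 m

1.6568 m


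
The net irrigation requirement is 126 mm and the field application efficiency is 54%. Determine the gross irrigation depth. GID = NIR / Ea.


Ea = 54% = 0.54
GID = NIR / Ea = 126 / 0.54 = 233.3333 mm

233.3333 mm


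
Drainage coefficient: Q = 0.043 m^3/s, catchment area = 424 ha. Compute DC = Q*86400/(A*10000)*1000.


DC = Q * 86400 / (A * 10000) * 1000
DC = 0.043 * 86400 / (424 * 10000) * 1000
DC = 3715200.0000 / 4240000

0.8762 mm/day


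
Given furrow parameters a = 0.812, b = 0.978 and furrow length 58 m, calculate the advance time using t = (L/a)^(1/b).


t = (L/a)^(1/b)
t = (58/0.812)^(1/0.978)
t = 71.428571^(1/0.978)

78.6275 min


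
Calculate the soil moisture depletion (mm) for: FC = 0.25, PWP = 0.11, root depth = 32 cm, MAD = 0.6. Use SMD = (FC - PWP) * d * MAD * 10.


SMD = (FC - PWP) * d * MAD * 10
SMD = (0.25 - 0.11) * 32 * 0.6 * 10
SMD = 0.1400 * 32 * 0.6 * 10

26.8800 mm


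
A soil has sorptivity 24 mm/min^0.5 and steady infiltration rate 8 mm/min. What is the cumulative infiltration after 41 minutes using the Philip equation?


F = S*sqrt(t) + A*t
F = 24*sqrt(41) + 8*41
F = 24*6.403124 + 328

481.6750 mm


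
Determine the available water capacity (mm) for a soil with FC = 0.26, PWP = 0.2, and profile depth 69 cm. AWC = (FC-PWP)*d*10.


AWC = (FC - PWP) * d * 10
AWC = (0.26 - 0.2) * 69 * 10
AWC = 0.0600 * 69 * 10

41.4000 mm


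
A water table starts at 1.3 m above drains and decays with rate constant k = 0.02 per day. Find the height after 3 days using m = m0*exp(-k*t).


m = m0 * exp(-k*t)
m = 1.3 * exp(-0.02 * 3)
m = 1.3 * exp(-0.0600)

1.2243 m


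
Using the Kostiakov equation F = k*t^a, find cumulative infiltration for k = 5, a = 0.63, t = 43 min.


F = k * t^a = 5 * 43^0.63
F = 5 * 10.692644

53.4632 mm


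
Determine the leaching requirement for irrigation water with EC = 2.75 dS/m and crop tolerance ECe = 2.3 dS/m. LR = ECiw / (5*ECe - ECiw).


LR = ECiw / (5*ECe - ECiw)
LR = 2.75 / (5*2.3 - 2.75)
LR = 2.75 / 8.7500

0.3143


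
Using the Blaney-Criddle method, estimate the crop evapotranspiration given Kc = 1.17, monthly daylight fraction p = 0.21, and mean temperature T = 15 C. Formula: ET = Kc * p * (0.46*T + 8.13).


ET = Kc * p * (0.46*T + 8.13)
ET = 1.17 * 0.21 * (0.46*15 + 8.13)
ET = 1.17 * 0.21 * 15.0300

3.6929 mm/day


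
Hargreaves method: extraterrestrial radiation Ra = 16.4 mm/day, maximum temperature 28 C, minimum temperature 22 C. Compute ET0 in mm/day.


Tmean = (Tmax + Tmin)/2 = (28 + 22)/2 = 25.0
ET0 = 0.0023 * 16.4 * (25.0 + 17.8) * sqrt(28 - 22)
ET0 = 0.0023 * 16.4 * 42.8 * 2.449490

3.9545 mm/day


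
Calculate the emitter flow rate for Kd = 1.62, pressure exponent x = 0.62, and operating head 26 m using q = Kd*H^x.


q = Kd * H^x = 1.62 * 26^0.62 = 1.62 * 7.538475

12.2123 L/h


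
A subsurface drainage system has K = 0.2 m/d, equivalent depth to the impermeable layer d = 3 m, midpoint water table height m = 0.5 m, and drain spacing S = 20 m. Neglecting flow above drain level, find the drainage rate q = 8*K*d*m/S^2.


q = 8*K*d*m/S^2
q = 8*0.2*3*0.5/20^2
q = 2.4000 / 400

0.0060 m/d


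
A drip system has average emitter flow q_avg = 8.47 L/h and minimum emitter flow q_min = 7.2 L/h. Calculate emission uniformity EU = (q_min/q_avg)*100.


EU = (q_min/q_avg)*100 = (7.2/8.47)*100 = 85.0059%

85.0059 %


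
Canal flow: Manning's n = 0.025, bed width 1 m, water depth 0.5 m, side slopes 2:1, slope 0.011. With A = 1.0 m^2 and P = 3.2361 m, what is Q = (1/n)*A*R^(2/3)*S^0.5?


R = A/P = 1.0/3.2361 = 0.309014
Q = (1/0.025) * 1.0 * 0.309014^(2/3) * 0.011^0.5

1.9175 m^3/s


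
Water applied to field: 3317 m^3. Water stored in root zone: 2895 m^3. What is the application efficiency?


Ea = V_root / V_field * 100 = 2895 / 3317 * 100 = 87.2777%

87.2777 %


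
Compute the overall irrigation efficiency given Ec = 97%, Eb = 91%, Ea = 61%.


Ec = 0.97, Eb = 0.91, Ea = 0.61
E = 0.97 * 0.91 * 0.61 * 100 = 53.8447%

53.8447 %


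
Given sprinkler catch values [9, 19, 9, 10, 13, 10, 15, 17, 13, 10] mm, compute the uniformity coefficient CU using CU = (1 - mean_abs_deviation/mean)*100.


mean = 12.500000 mm
MAD = 2.900000 mm
CU = (1 - 2.900000/12.500000)*100

76.8000 %


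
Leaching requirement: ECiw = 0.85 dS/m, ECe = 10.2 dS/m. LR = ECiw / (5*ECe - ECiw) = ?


LR = ECiw / (5*ECe - ECiw)
LR = 0.85 / (5*10.2 - 0.85)
LR = 0.85 / 50.1500

0.0169


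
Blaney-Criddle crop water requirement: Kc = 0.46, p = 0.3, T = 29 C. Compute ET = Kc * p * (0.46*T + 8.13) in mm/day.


ET = Kc * p * (0.46*T + 8.13)
ET = 0.46 * 0.3 * (0.46*29 + 8.13)
ET = 0.46 * 0.3 * 21.4700

2.9629 mm/day


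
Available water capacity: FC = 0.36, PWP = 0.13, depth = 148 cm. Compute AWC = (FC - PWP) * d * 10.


AWC = (FC - PWP) * d * 10
AWC = (0.36 - 0.13) * 148 * 10
AWC = 0.2300 * 148 * 10

340.4000 mm


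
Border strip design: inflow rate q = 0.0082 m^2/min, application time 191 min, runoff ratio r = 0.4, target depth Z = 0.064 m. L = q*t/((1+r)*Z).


L = q*t/((1+r)*Z)
L = 0.0082*191/((1+0.4)*0.064)
L = 1.5662/0.0896

17.4799 m


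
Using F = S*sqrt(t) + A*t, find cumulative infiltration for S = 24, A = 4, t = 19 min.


F = S*sqrt(t) + A*t
F = 24*sqrt(19) + 4*19
F = 24*4.358899 + 76

180.6136 mm


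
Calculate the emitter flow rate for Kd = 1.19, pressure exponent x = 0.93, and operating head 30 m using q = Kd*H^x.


q = Kd * H^x = 1.19 * 30^0.93 = 1.19 * 23.644099

28.1365 L/h


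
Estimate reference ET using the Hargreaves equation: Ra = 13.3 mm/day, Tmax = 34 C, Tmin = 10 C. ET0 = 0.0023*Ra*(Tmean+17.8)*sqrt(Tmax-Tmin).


Tmean = (Tmax + Tmin)/2 = (34 + 10)/2 = 22.0
ET0 = 0.0023 * 13.3 * (22.0 + 17.8) * sqrt(34 - 10)
ET0 = 0.0023 * 13.3 * 39.8 * 4.898979

5.9644 mm/day


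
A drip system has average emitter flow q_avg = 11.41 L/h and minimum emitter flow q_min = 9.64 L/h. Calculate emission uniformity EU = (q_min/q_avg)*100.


EU = (q_min/q_avg)*100 = (9.64/11.41)*100 = 84.4873%

84.4873 %


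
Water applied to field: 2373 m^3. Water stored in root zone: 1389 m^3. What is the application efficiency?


Ea = V_root / V_field * 100 = 1389 / 2373 * 100 = 58.5335%

58.5335 %


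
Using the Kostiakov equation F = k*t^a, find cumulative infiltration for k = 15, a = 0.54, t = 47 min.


F = k * t^a = 15 * 47^0.54
F = 15 * 7.997106

119.9566 mm


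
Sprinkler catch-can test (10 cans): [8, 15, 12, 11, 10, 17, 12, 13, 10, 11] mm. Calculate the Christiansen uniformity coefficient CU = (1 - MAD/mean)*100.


mean = 11.900000 mm
MAD = 1.900000 mm
CU = (1 - 1.900000/11.900000)*100

84.0336 %


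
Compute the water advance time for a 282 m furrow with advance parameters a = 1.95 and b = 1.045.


t = (L/a)^(1/b)
t = (282/1.95)^(1/1.045)
t = 144.615385^(1/1.045)

116.7323 min


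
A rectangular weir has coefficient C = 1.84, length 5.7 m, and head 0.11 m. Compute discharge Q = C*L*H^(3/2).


Q = C * L * H^(3/2) = 1.84 * 5.7 * 0.11^1.5 = 1.84 * 5.7 * 0.036483

0.3826 m^3/s


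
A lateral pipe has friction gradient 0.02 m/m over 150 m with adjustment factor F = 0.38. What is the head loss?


hf = J * L * F = 0.02 * 150 * 0.38 = 1.1400 m

1.1400 m


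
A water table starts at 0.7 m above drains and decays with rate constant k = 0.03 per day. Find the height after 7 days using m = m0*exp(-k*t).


m = m0 * exp(-k*t)
m = 0.7 * exp(-0.03 * 7)
m = 0.7 * exp(-0.2100)

0.5674 m


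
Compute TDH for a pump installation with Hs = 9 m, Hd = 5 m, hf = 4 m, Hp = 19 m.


TDH = Hs + Hd + hf + Hp = 9 + 5 + 4 + 19 = 37

37 m


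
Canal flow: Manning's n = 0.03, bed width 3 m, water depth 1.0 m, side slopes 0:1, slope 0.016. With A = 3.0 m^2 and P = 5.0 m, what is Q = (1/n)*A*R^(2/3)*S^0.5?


R = A/P = 3.0/5.0 = 0.600000
Q = (1/0.03) * 3.0 * 0.600000^(2/3) * 0.016^0.5

8.9983 m^3/s


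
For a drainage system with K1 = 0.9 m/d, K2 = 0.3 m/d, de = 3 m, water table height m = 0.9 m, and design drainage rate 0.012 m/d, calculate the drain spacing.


S^2 = 8*K2*de*m/q + 4*K1*m^2/q
S^2 = 8*0.3*3*0.9/0.012 + 4*0.9*0.9^2/0.012
S = sqrt(783.0000)

27.9821 m


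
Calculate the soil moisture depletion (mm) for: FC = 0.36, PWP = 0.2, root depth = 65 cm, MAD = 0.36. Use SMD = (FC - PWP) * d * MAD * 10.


SMD = (FC - PWP) * d * MAD * 10
SMD = (0.36 - 0.2) * 65 * 0.36 * 10
SMD = 0.1600 * 65 * 0.36 * 10

37.4400 mm


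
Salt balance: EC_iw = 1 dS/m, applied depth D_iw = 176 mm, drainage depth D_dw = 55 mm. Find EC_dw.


EC_dw = EC_iw * D_iw / D_dw
EC_dw = 1 * 176 / 55
EC_dw = 176 / 55

3.2000 dS/m


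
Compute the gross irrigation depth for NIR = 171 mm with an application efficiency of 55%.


Ea = 55% = 0.55
GID = NIR / Ea = 171 / 0.55 = 310.9091 mm

310.9091 mm


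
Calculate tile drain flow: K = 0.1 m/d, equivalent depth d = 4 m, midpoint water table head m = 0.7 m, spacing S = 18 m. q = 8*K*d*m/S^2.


q = 8*K*d*m/S^2
q = 8*0.1*4*0.7/18^2
q = 2.2400 / 324

0.0069 m/d


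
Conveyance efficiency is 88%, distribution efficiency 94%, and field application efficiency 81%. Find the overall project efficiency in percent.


Ec = 0.88, Eb = 0.94, Ea = 0.81
E = 0.88 * 0.94 * 0.81 * 100 = 67.0032%

67.0032 %


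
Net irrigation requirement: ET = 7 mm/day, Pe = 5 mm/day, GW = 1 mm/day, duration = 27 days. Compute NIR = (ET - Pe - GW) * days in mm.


Daily deficit = ET - Pe - GW = 7 - 5 - 1 = 1 mm/day
NIR = 1 * 27 = 27 mm

27.0000 mm


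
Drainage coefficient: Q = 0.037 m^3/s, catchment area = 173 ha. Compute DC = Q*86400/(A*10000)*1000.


DC = Q * 86400 / (A * 10000) * 1000
DC = 0.037 * 86400 / (173 * 10000) * 1000
DC = 3196800.0000 / 1730000

1.8479 mm/day


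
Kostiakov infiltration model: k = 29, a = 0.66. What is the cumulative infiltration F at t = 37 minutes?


F = k * t^a = 29 * 37^0.66
F = 29 * 10.839597

314.3483 mm


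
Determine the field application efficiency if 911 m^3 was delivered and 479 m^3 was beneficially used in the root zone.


Ea = V_root / V_field * 100 = 479 / 911 * 100 = 52.5796%

52.5796 %


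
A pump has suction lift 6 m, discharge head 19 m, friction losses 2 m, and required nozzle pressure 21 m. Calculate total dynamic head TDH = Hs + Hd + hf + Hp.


TDH = Hs + Hd + hf + Hp = 6 + 19 + 2 + 21 = 48

48 m


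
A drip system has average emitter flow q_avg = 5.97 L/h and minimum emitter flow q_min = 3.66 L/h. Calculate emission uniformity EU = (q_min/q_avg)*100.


EU = (q_min/q_avg)*100 = (3.66/5.97)*100 = 61.3065%

61.3065 %


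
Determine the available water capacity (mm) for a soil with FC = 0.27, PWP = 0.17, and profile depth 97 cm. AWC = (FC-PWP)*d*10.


AWC = (FC - PWP) * d * 10
AWC = (0.27 - 0.17) * 97 * 10
AWC = 0.1000 * 97 * 10

97.0000 mm


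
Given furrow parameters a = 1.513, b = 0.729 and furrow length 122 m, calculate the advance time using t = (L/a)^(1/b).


t = (L/a)^(1/b)
t = (122/1.513)^(1/0.729)
t = 80.634501^(1/0.729)

412.3396 min


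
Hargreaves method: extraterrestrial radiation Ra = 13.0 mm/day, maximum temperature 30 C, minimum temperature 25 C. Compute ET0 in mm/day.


Tmean = (Tmax + Tmin)/2 = (30 + 25)/2 = 27.5
ET0 = 0.0023 * 13.0 * (27.5 + 17.8) * sqrt(30 - 25)
ET0 = 0.0023 * 13.0 * 45.3 * 2.236068

3.0287 mm/day


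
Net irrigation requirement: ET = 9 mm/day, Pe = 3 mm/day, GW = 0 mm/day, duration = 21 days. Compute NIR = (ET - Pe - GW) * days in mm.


Daily deficit = ET - Pe - GW = 9 - 3 - 0 = 6 mm/day
NIR = 6 * 21 = 126 mm

126.0000 mm


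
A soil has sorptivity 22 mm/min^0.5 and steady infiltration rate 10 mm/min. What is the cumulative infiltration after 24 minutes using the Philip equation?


F = S*sqrt(t) + A*t
F = 22*sqrt(24) + 10*24
F = 22*4.898979 + 240

347.7775 mm


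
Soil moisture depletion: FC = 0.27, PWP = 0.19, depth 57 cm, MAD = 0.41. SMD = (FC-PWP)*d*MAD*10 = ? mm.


SMD = (FC - PWP) * d * MAD * 10
SMD = (0.27 - 0.19) * 57 * 0.41 * 10
SMD = 0.0800 * 57 * 0.41 * 10

18.6960 mm


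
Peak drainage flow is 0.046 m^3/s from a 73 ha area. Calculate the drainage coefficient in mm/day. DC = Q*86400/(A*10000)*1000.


DC = Q * 86400 / (A * 10000) * 1000
DC = 0.046 * 86400 / (73 * 10000) * 1000
DC = 3974400.0000 / 730000

5.4444 mm/day


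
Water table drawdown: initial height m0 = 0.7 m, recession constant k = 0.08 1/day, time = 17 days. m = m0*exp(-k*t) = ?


m = m0 * exp(-k*t)
m = 0.7 * exp(-0.08 * 17)
m = 0.7 * exp(-1.3600)

0.1797 m


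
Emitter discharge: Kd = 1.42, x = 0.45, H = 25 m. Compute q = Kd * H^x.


q = Kd * H^x = 1.42 * 25^0.45 = 1.42 * 4.256700

6.0445 L/h


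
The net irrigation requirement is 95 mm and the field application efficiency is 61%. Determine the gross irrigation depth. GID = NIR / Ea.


Ea = 61% = 0.61
GID = NIR / Ea = 95 / 0.61 = 155.7377 mm

155.7377 mm


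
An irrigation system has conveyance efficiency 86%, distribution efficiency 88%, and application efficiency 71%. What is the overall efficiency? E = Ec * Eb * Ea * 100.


Ec = 0.86, Eb = 0.88, Ea = 0.71
E = 0.86 * 0.88 * 0.71 * 100 = 53.7328%

53.7328 %


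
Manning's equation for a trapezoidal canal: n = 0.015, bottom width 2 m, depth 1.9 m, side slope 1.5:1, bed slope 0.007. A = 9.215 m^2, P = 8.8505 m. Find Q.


R = A/P = 9.215/8.8505 = 1.041184
Q = (1/0.015) * 9.215 * 1.041184^(2/3) * 0.007^0.5

52.8005 m^3/s


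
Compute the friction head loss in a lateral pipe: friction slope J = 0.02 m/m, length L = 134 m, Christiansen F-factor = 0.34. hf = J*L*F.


hf = J * L * F = 0.02 * 134 * 0.34 = 0.9112 m

0.9112 m


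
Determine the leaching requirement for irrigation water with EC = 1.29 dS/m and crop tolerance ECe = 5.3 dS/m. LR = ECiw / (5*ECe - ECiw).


LR = ECiw / (5*ECe - ECiw)
LR = 1.29 / (5*5.3 - 1.29)
LR = 1.29 / 25.2100

0.0512


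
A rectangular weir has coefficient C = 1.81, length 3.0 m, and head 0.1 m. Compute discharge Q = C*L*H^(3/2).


Q = C * L * H^(3/2) = 1.81 * 3.0 * 0.1^1.5 = 1.81 * 3.0 * 0.031623

0.1717 m^3/s


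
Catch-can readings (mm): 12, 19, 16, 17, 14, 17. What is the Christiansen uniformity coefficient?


mean = 15.833333 mm
MAD = 1.888889 mm
CU = (1 - 1.888889/15.833333)*100

88.0702 %


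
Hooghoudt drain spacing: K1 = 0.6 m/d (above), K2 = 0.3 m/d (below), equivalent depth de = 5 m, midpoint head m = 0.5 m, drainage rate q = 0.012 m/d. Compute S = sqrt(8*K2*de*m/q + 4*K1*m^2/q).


S^2 = 8*K2*de*m/q + 4*K1*m^2/q
S^2 = 8*0.3*5*0.5/0.012 + 4*0.6*0.5^2/0.012
S = sqrt(550.0000)

23.4521 m


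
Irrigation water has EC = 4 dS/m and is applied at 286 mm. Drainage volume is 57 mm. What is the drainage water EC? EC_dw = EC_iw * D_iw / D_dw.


EC_dw = EC_iw * D_iw / D_dw
EC_dw = 4 * 286 / 57
EC_dw = 1144 / 57

20.0702 dS/m


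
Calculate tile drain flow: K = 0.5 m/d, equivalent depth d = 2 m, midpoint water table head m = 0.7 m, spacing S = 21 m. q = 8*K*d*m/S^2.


q = 8*K*d*m/S^2
q = 8*0.5*2*0.7/21^2
q = 5.6000 / 441

0.0127 m/d


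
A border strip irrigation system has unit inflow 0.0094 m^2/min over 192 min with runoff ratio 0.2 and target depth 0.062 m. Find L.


L = q*t/((1+r)*Z)
L = 0.0094*192/((1+0.2)*0.062)
L = 1.8048/0.0744

24.2581 m


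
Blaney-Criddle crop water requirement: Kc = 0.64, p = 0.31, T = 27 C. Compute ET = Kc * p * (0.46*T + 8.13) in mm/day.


ET = Kc * p * (0.46*T + 8.13)
ET = 0.64 * 0.31 * (0.46*27 + 8.13)
ET = 0.64 * 0.31 * 20.5500

4.0771 mm/day


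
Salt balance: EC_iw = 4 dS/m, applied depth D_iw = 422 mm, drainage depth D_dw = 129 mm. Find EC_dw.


EC_dw = EC_iw * D_iw / D_dw
EC_dw = 4 * 422 / 129
EC_dw = 1688 / 129

13.0853 dS/m


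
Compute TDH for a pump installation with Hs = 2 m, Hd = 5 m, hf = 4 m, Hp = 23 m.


TDH = Hs + Hd + hf + Hp = 2 + 5 + 4 + 23 = 34

34 m


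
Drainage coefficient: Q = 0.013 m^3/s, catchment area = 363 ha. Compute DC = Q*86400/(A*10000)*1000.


DC = Q * 86400 / (A * 10000) * 1000
DC = 0.013 * 86400 / (363 * 10000) * 1000
DC = 1123200.0000 / 3630000

0.3094 mm/day


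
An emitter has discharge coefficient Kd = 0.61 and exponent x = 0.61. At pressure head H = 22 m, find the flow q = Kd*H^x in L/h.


q = Kd * H^x = 0.61 * 22^0.61 = 0.61 * 6.589885

4.0198 L/h


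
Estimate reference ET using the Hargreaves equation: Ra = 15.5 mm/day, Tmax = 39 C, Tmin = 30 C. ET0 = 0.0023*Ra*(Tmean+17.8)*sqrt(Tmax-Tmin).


Tmean = (Tmax + Tmin)/2 = (39 + 30)/2 = 34.5
ET0 = 0.0023 * 15.5 * (34.5 + 17.8) * sqrt(39 - 30)
ET0 = 0.0023 * 15.5 * 52.3 * 3.000000

5.5935 mm/day


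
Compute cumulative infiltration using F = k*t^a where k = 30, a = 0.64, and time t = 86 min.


F = k * t^a = 30 * 86^0.64
F = 30 * 17.301311

519.0393 mm


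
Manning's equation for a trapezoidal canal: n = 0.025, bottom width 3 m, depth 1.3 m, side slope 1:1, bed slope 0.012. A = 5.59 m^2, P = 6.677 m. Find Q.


R = A/P = 5.59/6.677 = 0.837202
Q = (1/0.025) * 5.59 * 0.837202^(2/3) * 0.012^0.5

21.7578 m^3/s


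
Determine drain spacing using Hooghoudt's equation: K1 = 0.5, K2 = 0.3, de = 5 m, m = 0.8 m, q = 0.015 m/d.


S^2 = 8*K2*de*m/q + 4*K1*m^2/q
S^2 = 8*0.3*5*0.8/0.015 + 4*0.5*0.8^2/0.015
S = sqrt(725.3333)

26.9320 m


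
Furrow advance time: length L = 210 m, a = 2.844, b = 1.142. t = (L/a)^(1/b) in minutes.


t = (L/a)^(1/b)
t = (210/2.844)^(1/1.142)
t = 73.839662^(1/1.142)

43.2494 min


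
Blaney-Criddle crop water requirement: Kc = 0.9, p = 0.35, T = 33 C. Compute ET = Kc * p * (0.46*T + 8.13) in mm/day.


ET = Kc * p * (0.46*T + 8.13)
ET = 0.9 * 0.35 * (0.46*33 + 8.13)
ET = 0.9 * 0.35 * 23.3100

7.3427 mm/day


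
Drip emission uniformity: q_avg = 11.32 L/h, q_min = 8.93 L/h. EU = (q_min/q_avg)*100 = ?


EU = (q_min/q_avg)*100 = (8.93/11.32)*100 = 78.8869%

78.8869 %


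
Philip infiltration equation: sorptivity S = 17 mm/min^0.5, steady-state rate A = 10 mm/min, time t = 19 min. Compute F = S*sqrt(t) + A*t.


F = S*sqrt(t) + A*t
F = 17*sqrt(19) + 10*19
F = 17*4.358899 + 190

264.1013 mm


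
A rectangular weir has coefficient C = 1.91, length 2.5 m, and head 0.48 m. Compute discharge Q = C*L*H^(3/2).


Q = C * L * H^(3/2) = 1.91 * 2.5 * 0.48^1.5 = 1.91 * 2.5 * 0.332554

1.5879 m^3/s


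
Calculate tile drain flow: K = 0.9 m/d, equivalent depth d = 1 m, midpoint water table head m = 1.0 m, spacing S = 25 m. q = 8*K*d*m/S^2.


q = 8*K*d*m/S^2
q = 8*0.9*1*1.0/25^2
q = 7.2000 / 625

0.0115 m/d


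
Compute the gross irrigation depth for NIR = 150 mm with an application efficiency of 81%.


Ea = 81% = 0.81
GID = NIR / Ea = 150 / 0.81 = 185.1852 mm

185.1852 mm


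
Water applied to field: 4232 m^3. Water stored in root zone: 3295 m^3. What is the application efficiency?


Ea = V_root / V_field * 100 = 3295 / 4232 * 100 = 77.8592%

77.8592 %


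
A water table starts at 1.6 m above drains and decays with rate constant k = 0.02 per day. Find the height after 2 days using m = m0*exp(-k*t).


m = m0 * exp(-k*t)
m = 1.6 * exp(-0.02 * 2)
m = 1.6 * exp(-0.0400)

1.5373 m


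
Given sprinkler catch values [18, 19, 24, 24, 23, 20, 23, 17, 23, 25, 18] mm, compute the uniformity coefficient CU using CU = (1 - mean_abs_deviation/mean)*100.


mean = 21.272727 mm
MAD = 2.611570 mm
CU = (1 - 2.611570/21.272727)*100

87.7234 %


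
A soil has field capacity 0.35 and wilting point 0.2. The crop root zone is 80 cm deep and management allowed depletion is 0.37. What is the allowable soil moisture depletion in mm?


SMD = (FC - PWP) * d * MAD * 10
SMD = (0.35 - 0.2) * 80 * 0.37 * 10
SMD = 0.1500 * 80 * 0.37 * 10

44.4000 mm


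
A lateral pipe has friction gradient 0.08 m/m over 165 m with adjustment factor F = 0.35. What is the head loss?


hf = J * L * F = 0.08 * 165 * 0.35 = 4.6200 m

4.6200 m


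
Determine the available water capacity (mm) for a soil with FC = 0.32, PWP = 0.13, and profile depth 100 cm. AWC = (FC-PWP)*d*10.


AWC = (FC - PWP) * d * 10
AWC = (0.32 - 0.13) * 100 * 10
AWC = 0.1900 * 100 * 10

190.0000 mm


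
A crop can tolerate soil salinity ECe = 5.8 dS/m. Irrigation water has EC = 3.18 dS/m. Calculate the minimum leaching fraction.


LR = ECiw / (5*ECe - ECiw)
LR = 3.18 / (5*5.8 - 3.18)
LR = 3.18 / 25.8200

0.1232


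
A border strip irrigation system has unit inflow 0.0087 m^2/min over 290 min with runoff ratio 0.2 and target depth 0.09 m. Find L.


L = q*t/((1+r)*Z)
L = 0.0087*290/((1+0.2)*0.09)
L = 2.523/0.108

23.3611 m


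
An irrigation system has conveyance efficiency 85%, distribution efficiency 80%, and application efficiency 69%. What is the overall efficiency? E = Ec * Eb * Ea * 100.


Ec = 0.85, Eb = 0.8, Ea = 0.69
E = 0.85 * 0.8 * 0.69 * 100 = 46.9200%

46.9200 %


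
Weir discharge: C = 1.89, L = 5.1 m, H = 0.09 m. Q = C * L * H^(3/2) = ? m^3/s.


Q = C * L * H^(3/2) = 1.89 * 5.1 * 0.09^1.5 = 1.89 * 5.1 * 0.027000

0.2603 m^3/s


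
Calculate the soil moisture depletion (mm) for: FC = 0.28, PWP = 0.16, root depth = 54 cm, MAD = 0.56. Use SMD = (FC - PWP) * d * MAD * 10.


SMD = (FC - PWP) * d * MAD * 10
SMD = (0.28 - 0.16) * 54 * 0.56 * 10
SMD = 0.1200 * 54 * 0.56 * 10

36.2880 mm


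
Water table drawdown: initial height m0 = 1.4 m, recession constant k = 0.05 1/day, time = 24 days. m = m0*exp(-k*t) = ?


m = m0 * exp(-k*t)
m = 1.4 * exp(-0.05 * 24)
m = 1.4 * exp(-1.2000)

0.4217 m


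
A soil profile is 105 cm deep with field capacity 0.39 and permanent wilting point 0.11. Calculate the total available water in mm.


AWC = (FC - PWP) * d * 10
AWC = (0.39 - 0.11) * 105 * 10
AWC = 0.2800 * 105 * 10

294.0000 mm


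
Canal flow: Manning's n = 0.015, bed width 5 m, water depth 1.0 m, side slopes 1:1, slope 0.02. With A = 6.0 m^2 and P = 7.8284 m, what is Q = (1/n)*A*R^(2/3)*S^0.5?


R = A/P = 6.0/7.8284 = 0.766440
Q = (1/0.015) * 6.0 * 0.766440^(2/3) * 0.02^0.5

47.3762 m^3/s


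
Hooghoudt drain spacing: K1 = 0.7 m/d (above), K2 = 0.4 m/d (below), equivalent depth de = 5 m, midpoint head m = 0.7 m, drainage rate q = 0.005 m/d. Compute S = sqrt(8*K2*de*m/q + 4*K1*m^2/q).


S^2 = 8*K2*de*m/q + 4*K1*m^2/q
S^2 = 8*0.4*5*0.7/0.005 + 4*0.7*0.7^2/0.005
S = sqrt(2514.4000)

50.1438 m


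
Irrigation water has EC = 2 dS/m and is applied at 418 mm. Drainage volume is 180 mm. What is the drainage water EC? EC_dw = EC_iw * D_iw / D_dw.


EC_dw = EC_iw * D_iw / D_dw
EC_dw = 2 * 418 / 180
EC_dw = 836 / 180

4.6444 dS/m


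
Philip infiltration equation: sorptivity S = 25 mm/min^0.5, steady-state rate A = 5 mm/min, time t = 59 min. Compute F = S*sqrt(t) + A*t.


F = S*sqrt(t) + A*t
F = 25*sqrt(59) + 5*59
F = 25*7.681146 + 295

487.0286 mm


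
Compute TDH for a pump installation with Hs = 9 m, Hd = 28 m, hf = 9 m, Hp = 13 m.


TDH = Hs + Hd + hf + Hp = 9 + 28 + 9 + 13 = 59

59 m


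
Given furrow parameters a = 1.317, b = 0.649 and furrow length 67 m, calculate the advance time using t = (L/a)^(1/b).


t = (L/a)^(1/b)
t = (67/1.317)^(1/0.649)
t = 50.873197^(1/0.649)

426.0033 min
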